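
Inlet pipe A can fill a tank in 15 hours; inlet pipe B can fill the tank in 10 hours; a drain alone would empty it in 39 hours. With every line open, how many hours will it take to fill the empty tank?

Net rate = 1/15 + 1/10 − 1/39 = (26 + 39 − 10)/390 = 55/390 = 11/78 per hour.
Filling time = 1 ÷ (11/78) = 78/11 hours.

78/11 hours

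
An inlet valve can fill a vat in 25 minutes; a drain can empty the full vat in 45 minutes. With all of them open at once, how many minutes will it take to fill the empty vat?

Net rate = 1/25 − 1/45 = (9 − 5)/225 = 4/225 per minute.
Filling time = 1 ÷ (4/225) = 225/4 minutes.

225/4 minutes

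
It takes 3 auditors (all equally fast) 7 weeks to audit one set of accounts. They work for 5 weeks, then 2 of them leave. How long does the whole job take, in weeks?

11 weeks

One auditor does 1/21 of the job per week.
After 5 weeks with 3 auditors, 5/7 is done (2/7 left).
With 1 auditor the rate is 1/21, so the rest takes 2/7 ÷ 1/21 = 6 weeks.
Total = 5 + 6 = 11 weeks.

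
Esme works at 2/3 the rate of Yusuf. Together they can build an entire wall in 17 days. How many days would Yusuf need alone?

Let Yusuf's rate be r; then Esme's rate is (2/3)r, so together (2/3 + 1)r = (5/3)r = 1/17.
Thus r = 3/85 per day.
Yusuf alone: 85/3 days; Esme alone: 85/2 days.

85/3 days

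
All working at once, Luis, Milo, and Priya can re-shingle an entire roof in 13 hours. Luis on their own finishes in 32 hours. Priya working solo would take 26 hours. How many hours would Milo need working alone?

416/3 hours

Combined rate is 1/13 per hour.
Known contribution: 1/32 + 1/26 = (13 + 16)/416 = 29/416 per hour.
So Milo's rate is 1/13 − 29/416 = 3/416, meaning 416/3 hours alone.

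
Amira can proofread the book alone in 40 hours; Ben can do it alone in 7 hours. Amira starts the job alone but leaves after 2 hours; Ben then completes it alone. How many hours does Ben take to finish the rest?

In 2 hours Amira does 2/40 = 1/20 of the job, leaving 19/20.
Ben works at 1/7 per hour, so finishing takes 19/20 ÷ 1/7 = 133/20 hours.

133/20 hours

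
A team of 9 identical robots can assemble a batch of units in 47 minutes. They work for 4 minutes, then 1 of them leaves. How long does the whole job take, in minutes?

One robot does 1/423 of the job per minute.
After 4 minutes with 9 robots, 4/47 is done (43/47 left).
With 8 robots the rate is 8/423, so the rest takes 43/47 ÷ 8/423 = 387/8 minutes.
Total = 4 + 387/8 = 419/8 minutes.

419/8 minutes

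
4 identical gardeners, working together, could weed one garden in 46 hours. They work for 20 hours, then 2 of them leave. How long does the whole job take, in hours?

72 hours

One gardener does 1/184 of the job per hour.
After 20 hours with 4 gardeners, 10/23 is done (13/23 left).
With 2 gardeners the rate is 2/184 = 1/92, so the rest takes 13/23 ÷ 1/92 = 52 hours.
Total = 20 + 52 = 72 hours.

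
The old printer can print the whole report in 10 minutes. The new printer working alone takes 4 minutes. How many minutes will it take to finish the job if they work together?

20/7 minutes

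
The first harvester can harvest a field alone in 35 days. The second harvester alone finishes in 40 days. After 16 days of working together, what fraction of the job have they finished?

Combined rate: 1/35 + 1/40 = (8 + 7)/280 = 15/280 = 3/56 per day.
In 16 days they complete 16·3/56 = 6/7 of the job.

6/7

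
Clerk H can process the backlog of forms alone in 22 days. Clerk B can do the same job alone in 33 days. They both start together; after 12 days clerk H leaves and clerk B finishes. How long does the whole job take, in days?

In the first 12 days the combined rate is 5/66, so 10/11 of the job is done, leaving 1/11.
After clerk H leaves the rate is 1/33 per day; the remaining 1/11 takes 3 days.
Total = 12 + 3 = 15 days.

15 days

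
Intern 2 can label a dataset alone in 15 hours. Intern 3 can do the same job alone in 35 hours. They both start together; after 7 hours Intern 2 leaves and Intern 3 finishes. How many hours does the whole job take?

In the first 7 hours the combined rate is 2/21, so 2/3 of the job is done, leaving 1/3.
After Intern 2 leaves the rate is 1/35 per hour; the remaining 1/3 takes 35/3 hours.
Total = 7 + 35/3 = 56/3 hours.

56/3 hours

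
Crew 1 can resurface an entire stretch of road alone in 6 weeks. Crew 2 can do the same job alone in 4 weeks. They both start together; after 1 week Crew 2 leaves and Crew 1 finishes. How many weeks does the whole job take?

In the first 1 week the combined rate is 5/12, so 5/12 of the job is done, leaving 7/12.
After Crew 2 leaves the rate is 1/6 per week; the remaining 7/12 takes 7/2 weeks.
Total = 1 + 7/2 = 9/2 weeks.

9/2 weeks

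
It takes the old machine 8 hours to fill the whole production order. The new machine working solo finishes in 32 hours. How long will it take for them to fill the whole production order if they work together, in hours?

Combined rate: 1/8 + 1/32 = (4 + 1)/32 = 5/32 per hour.
Time = 1 ÷ (5/32) = 32/5 hours.

32/5 hours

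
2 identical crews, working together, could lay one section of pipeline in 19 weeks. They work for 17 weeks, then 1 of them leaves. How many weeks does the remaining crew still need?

4 weeks

One crew does 1/38 of the job per week.
After 17 weeks with 2 crews, 17/19 is done (2/19 left).
With 1 crew the rate is 1/38, so the rest takes 2/19 ÷ 1/38 = 4 weeks.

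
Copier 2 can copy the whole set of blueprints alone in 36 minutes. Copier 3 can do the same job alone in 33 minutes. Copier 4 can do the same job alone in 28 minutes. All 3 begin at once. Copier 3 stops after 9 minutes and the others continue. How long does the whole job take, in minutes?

In the first 9 minutes the combined rate is 65/693, so 65/77 of the job is done, leaving 12/77.
After copier 3 leaves the rate is 4/63 per minute; the remaining 12/77 takes 27/11 minutes.
Total = 9 + 27/11 = 126/11 minutes.

126/11 minutes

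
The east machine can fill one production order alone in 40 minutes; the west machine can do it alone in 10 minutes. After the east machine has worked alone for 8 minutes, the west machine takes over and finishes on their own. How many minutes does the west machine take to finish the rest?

8 minutes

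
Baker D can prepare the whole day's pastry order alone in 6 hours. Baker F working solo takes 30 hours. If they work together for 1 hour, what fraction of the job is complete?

1/5

Combined rate: 1/6 + 1/30 = (5 + 1)/30 = 6/30 = 1/5 per hour.
In 1 hour they complete 1·1/5 = 1/5 of the job.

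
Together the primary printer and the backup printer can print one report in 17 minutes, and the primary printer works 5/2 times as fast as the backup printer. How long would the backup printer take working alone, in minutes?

119/2 minutes

Let the backup printer's rate be r; then the primary printer's rate is (5/2)r, so together (5/2 + 1)r = (7/2)r = 1/17.
Thus r = 2/119 per minute.
The backup printer alone: 119/2 minutes; the primary printer alone: 119/5 minutes.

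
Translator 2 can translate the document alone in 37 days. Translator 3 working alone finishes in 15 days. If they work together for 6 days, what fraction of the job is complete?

Combined rate: 1/37 + 1/15 = (15 + 37)/555 = 52/555 per day.
In 6 days they complete 6·52/555 = 104/185 of the job.

104/185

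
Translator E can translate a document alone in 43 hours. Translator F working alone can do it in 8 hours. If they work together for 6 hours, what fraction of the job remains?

19/172

Combined rate: 1/43 + 1/8 = (8 + 43)/344 = 51/344 per hour.
In 6 hours they complete 6·51/344 = 153/172 of the job.
So 19/172 remains.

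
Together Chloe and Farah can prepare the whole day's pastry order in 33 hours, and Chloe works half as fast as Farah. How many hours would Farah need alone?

99/2 hours

Let Farah's rate be r; then Chloe's rate is (1/2)r, so together (1/2 + 1)r = (3/2)r = 1/33.
Thus r = 2/99 per hour.
Farah alone: 99/2 hours; Chloe alone: 99 hours.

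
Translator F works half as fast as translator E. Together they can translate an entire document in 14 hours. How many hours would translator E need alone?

Let translator E's rate be r; then translator F's rate is (1/2)r, so together (1/2 + 1)r = (3/2)r = 1/14.
Thus r = 1/21 per hour.
Translator E alone: 21 hours; translator F alone: 42 hours.

21 hours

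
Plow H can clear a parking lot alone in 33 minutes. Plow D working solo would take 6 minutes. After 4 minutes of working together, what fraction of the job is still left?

Combined rate: 1/33 + 1/6 = (2 + 11)/66 = 13/66 per minute.
In 4 minutes they complete 4·13/66 = 26/33 of the job.
So 7/33 remains.

7/33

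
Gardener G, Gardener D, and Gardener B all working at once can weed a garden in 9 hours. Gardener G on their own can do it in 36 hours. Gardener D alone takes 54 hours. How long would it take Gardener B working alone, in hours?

Combined rate is 1/9 per hour.
Known contribution: 1/36 + 1/54 = (3 + 2)/108 = 5/108 per hour.
So Gardener B's rate is 1/9 − 5/108 = 7/108, meaning 108/7 hours alone.

108/7 hours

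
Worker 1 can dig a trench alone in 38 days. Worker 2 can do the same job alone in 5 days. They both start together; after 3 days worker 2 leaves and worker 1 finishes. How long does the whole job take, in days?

76/5 days

In the first 3 days the combined rate is 43/190, so 129/190 of the job is done, leaving 61/190.
After worker 2 leaves the rate is 1/38 per day; the remaining 61/190 takes 61/5 days.
Total = 3 + 61/5 = 76/5 days.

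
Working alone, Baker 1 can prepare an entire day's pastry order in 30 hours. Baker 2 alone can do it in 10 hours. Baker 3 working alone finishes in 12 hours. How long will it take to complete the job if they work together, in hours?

Combined rate: 1/30 + 1/10 + 1/12 = (2 + 6 + 5)/60 = 13/60 per hour.
Time = 1 ÷ (13/60) = 60/13 hours.

60/13 hours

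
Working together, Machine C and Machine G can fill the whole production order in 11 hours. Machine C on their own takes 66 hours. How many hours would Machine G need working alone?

Combined rate is 1/11 per hour.
Known contribution: 1/66 per hour.
So Machine G's rate is 1/11 − 1/66 = 5/66, meaning 66/5 hours alone.

66/5 hours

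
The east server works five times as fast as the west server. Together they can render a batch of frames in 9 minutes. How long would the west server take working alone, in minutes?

Let the west server's rate be r; then the east server's rate is 5r, so together (5 + 1)r = 6r = 1/9.
Thus r = 1/54 per minute.
The west server alone: 54 minutes; the east server alone: 54/5 minutes.

54 minutes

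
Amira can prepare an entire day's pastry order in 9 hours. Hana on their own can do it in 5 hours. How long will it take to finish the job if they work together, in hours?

Combined rate: 1/9 + 1/5 = (5 + 9)/45 = 14/45 per hour.
Time = 1 ÷ (14/45) = 45/14 hours.

45/14 hours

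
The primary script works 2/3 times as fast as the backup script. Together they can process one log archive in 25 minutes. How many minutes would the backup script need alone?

125/3 minutes

Let the backup script's rate be r; then the primary script's rate is (2/3)r, so together (2/3 + 1)r = (5/3)r = 1/25.
Thus r = 3/125 per minute.
The backup script alone: 125/3 minutes; the primary script alone: 125/2 minutes.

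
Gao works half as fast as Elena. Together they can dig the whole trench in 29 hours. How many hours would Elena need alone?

Let Elena's rate be r; then Gao's rate is (1/2)r, so together (1/2 + 1)r = (3/2)r = 1/29.
Thus r = 2/87 per hour.
Elena alone: 87/2 hours; Gao alone: 87 hours.

87/2 hours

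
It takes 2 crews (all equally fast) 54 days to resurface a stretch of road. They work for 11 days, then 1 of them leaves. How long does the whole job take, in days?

One crew does 1/108 of the job per day.
After 11 days with 2 crews, 11/54 is done (43/54 left).
With 1 crew the rate is 1/108, so the rest takes 43/54 ÷ 1/108 = 86 days.
Total = 11 + 86 = 97 days.

97 days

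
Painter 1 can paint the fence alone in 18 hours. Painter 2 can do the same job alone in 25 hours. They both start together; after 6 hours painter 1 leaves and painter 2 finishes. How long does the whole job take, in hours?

50/3 hours

In the first 6 hours the combined rate is 43/450, so 43/75 of the job is done, leaving 32/75.
After painter 1 leaves the rate is 1/25 per hour; the remaining 32/75 takes 32/3 hours.
Total = 6 + 32/3 = 50/3 hours.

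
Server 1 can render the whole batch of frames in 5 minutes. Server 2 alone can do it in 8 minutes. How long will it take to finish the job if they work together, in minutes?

40/13 minutes

Combined rate: 1/5 + 1/8 = (8 + 5)/40 = 13/40 per minute.
Time = 1 ÷ (13/40) = 40/13 minutes.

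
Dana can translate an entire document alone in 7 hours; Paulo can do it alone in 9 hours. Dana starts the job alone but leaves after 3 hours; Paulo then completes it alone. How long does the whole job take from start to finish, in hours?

In 3 hours Dana does 3/7 of the job, leaving 4/7.
Paulo works at 1/9 per hour, so finishing takes 4/7 ÷ 1/9 = 36/7 hours.
Total time = 3 + 36/7 = 57/7 hours.

57/7 hours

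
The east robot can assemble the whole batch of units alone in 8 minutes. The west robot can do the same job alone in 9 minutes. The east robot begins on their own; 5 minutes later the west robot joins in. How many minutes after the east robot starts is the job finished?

112/17 minutes

In the first 5 minutes the east robot alone does 5/8 of the job, leaving 3/8.
Once everyone is working, combined rate: 1/8 + 1/9 = (9 + 8)/72 = 17/72 per minute.
Remaining 3/8 at 17/72 per minute takes 27/17 minutes.
Total from the start = 5 + 27/17 = 112/17 minutes.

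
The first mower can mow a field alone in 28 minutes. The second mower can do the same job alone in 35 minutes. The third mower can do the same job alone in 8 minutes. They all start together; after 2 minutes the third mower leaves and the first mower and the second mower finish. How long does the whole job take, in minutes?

In the first 2 minutes the combined rate is 53/280, so 53/140 of the job is done, leaving 87/140.
After the third mower leaves the rate is 9/140 per minute; the remaining 87/140 takes 29/3 minutes.
Total = 2 + 29/3 = 35/3 minutes.

35/3 minutes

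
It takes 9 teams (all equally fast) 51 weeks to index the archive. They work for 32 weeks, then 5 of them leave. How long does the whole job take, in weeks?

299/4 weeks

One team does 1/459 of the job per week.
After 32 weeks with 9 teams, 32/51 is done (19/51 left).
With 4 teams the rate is 4/459, so the rest takes 19/51 ÷ 4/459 = 171/4 weeks.
Total = 32 + 171/4 = 299/4 weeks.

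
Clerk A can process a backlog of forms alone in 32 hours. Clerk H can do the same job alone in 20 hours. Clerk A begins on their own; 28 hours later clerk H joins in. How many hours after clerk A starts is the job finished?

384/13 hours

In the first 28 hours clerk A alone does 28/32 = 7/8 of the job, leaving 1/8.
Once everyone is working, combined rate: 1/32 + 1/20 = (5 + 8)/160 = 13/160 per hour.
Remaining 1/8 at 13/160 per hour takes 20/13 hours.
Total from the start = 28 + 20/13 = 384/13 hours.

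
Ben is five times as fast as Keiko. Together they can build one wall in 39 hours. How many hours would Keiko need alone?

234 hours

Let Keiko's rate be r; then Ben's rate is 5r, so together (5 + 1)r = 6r = 1/39.
Thus r = 1/234 per hour.
Keiko alone: 234 hours; Ben alone: 234/5 hours.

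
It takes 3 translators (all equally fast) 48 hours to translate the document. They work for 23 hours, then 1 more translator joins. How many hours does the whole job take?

167/4 hours

One translator does 1/144 of the job per hour.
After 23 hours with 3 translators, 23/48 is done (25/48 left).
With 4 translators the rate is 4/144 = 1/36, so the rest takes 25/48 ÷ 1/36 = 75/4 hours.
Total = 23 + 75/4 = 167/4 hours.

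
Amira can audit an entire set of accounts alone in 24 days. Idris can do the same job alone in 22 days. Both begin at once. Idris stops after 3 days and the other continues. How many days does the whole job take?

228/11 days

In the first 3 days the combined rate is 23/264, so 23/88 of the job is done, leaving 65/88.
After Idris leaves the rate is 1/24 per day; the remaining 65/88 takes 195/11 days.
Total = 3 + 195/11 = 228/11 days.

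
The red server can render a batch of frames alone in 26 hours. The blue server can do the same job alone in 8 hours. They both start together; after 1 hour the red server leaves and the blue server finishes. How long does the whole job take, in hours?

100/13 hours

In the first 1 hour the combined rate is 17/104, so 17/104 of the job is done, leaving 87/104.
After the red server leaves the rate is 1/8 per hour; the remaining 87/104 takes 87/13 hours.
Total = 1 + 87/13 = 100/13 hours.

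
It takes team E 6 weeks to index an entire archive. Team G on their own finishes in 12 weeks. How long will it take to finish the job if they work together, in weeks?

4 weeks

Combined rate: 1/6 + 1/12 = (2 + 1)/12 = 3/12 = 1/4 per week.
Time = 1 ÷ (1/4) = 4 weeks.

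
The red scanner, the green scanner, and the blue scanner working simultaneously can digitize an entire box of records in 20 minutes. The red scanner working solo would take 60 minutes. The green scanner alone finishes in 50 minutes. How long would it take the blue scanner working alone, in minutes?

Combined rate is 1/20 per minute.
Known contribution: 1/60 + 1/50 = (5 + 6)/300 = 11/300 per minute.
So the blue scanner's rate is 1/20 − 11/300 = 1/75, meaning 75 minutes alone.

75 minutes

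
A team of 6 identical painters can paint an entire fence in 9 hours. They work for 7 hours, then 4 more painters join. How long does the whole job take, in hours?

41/5 hours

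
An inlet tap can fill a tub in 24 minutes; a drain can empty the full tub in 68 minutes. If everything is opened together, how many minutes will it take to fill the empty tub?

Net rate = 1/24 − 1/68 = (17 − 6)/408 = 11/408 per minute.
Filling time = 1 ÷ (11/408) = 408/11 minutes.

408/11 minutes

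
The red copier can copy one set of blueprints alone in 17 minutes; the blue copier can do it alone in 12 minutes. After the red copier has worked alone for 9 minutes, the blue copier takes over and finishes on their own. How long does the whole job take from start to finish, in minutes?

249/17 minutes

In 9 minutes the red copier does 9/17 of the job, leaving 8/17.
The blue copier works at 1/12 per minute, so finishing takes 8/17 ÷ 1/12 = 96/17 minutes.
Total time = 9 + 96/17 = 249/17 minutes.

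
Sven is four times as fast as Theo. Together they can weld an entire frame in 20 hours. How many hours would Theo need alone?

100 hours

Let Theo's rate be r; then Sven's rate is 4r, so together (4 + 1)r = 5r = 1/20.
Thus r = 1/100 per hour.
Theo alone: 100 hours; Sven alone: 25 hours.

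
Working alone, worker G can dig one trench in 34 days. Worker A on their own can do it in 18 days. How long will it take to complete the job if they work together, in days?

153/13 days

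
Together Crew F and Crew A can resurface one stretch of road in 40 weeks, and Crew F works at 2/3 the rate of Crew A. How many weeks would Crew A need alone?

Let Crew A's rate be r; then Crew F's rate is (2/3)r, so together (2/3 + 1)r = (5/3)r = 1/40.
Thus r = 3/200 per week.
Crew A alone: 200/3 weeks; Crew F alone: 100 weeks.

200/3 weeks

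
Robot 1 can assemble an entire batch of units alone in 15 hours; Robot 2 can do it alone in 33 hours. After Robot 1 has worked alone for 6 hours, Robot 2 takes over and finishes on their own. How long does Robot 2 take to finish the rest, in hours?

99/5 hours

In 6 hours Robot 1 does 6/15 = 2/5 of the job, leaving 3/5.
Robot 2 works at 1/33 per hour, so finishing takes 3/5 ÷ 1/33 = 99/5 hours.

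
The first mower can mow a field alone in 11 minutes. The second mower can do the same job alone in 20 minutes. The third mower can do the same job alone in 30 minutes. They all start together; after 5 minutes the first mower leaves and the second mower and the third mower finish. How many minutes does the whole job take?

In the first 5 minutes the combined rate is 23/132, so 115/132 of the job is done, leaving 17/132.
After the first mower leaves the rate is 1/12 per minute; the remaining 17/132 takes 17/11 minutes.
Total = 5 + 17/11 = 72/11 minutes.

72/11 minutes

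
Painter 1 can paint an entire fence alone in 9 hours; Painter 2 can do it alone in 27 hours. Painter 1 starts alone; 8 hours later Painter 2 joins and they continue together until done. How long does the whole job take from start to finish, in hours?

35/4 hours

In 8 hours Painter 1 does 8/9 of the job, leaving 1/9.
Painter 1 and Painter 2 together work at 4/27 per hour, so finishing takes 1/9 ÷ 4/27 = 3/4 hours.
Total time = 8 + 3/4 = 35/4 hours.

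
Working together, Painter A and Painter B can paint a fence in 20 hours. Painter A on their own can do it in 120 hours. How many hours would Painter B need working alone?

Combined rate is 1/20 per hour.
Known contribution: 1/120 per hour.
So Painter B's rate is 1/20 − 1/120 = 1/24, meaning 24 hours alone.

24 hours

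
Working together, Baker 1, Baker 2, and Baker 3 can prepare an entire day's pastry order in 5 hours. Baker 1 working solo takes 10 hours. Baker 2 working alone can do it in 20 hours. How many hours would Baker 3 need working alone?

20 hours

Combined rate is 1/5 per hour.
Known contribution: 1/10 + 1/20 = (2 + 1)/20 = 3/20 per hour.
So Baker 3's rate is 1/5 − 3/20 = 1/20, meaning 20 hours alone.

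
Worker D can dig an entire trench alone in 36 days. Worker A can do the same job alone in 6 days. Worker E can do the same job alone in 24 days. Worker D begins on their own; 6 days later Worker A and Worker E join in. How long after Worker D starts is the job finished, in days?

In the first 6 days Worker D alone does 6/36 = 1/6 of the job, leaving 5/6.
Once everyone is working, combined rate: 1/36 + 1/6 + 1/24 = (2 + 12 + 3)/72 = 17/72 per day.
Remaining 5/6 at 17/72 per day takes 60/17 days.
Total from the start = 6 + 60/17 = 162/17 days.

162/17 days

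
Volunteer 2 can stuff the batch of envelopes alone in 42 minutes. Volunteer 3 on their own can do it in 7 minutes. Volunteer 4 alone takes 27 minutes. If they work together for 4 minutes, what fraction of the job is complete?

22/27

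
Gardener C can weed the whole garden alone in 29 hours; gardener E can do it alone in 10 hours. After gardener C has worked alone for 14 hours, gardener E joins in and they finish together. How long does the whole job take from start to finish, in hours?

In 14 hours gardener C does 14/29 of the job, leaving 15/29.
Gardener C and gardener E together work at 39/290 per hour, so finishing takes 15/29 ÷ 39/290 = 50/13 hours.
Total time = 14 + 50/13 = 232/13 hours.

232/13 hours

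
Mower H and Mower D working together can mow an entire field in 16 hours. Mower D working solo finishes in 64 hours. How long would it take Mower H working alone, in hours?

64/3 hours

Combined rate is 1/16 per hour.
Known contribution: 1/64 per hour.
So Mower H's rate is 1/16 − 1/64 = 3/64, meaning 64/3 hours alone.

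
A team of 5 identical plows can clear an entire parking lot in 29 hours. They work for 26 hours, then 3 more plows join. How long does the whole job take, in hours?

223/8 hours

One plow does 1/145 of the job per hour.
After 26 hours with 5 plows, 26/29 is done (3/29 left).
With 8 plows the rate is 8/145, so the rest takes 3/29 ÷ 8/145 = 15/8 hours.
Total = 26 + 15/8 = 223/8 hours.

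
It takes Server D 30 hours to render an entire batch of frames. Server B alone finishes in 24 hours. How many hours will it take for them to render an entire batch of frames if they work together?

With two workers the combined time is the product over the sum: 30·24/(30+24) = 720/54 = 40/3 hours.

40/3 hours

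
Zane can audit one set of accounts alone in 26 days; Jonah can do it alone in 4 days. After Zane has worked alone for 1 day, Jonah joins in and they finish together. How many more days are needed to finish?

10/3 days

In 1 day Zane does 1/26 of the job, leaving 25/26.
Zane and Jonah together work at 15/52 per day, so finishing takes 25/26 ÷ 15/52 = 10/3 days.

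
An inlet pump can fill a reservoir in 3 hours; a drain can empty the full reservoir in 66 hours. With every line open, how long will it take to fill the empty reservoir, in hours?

22/7 hours

Net rate = 1/3 − 1/66 = (22 − 1)/66 = 21/66 = 7/22 per hour.
Filling time = 1 ÷ (7/22) = 22/7 hours.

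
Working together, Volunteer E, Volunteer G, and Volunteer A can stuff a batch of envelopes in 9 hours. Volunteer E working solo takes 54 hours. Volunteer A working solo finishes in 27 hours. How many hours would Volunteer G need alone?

18 hours

Combined rate is 1/9 per hour.
Known contribution: 1/54 + 1/27 = (1 + 2)/54 = 3/54 = 1/18 per hour.
So Volunteer G's rate is 1/9 − 1/18 = 1/18, meaning 18 hours alone.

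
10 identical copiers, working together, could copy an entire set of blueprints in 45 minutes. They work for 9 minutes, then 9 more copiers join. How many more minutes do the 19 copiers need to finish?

360/19 minutes

One copier does 1/450 of the job per minute.
After 9 minutes with 10 copiers, 1/5 is done (4/5 left).
With 19 copiers the rate is 19/450, so the rest takes 4/5 ÷ 19/450 = 360/19 minutes.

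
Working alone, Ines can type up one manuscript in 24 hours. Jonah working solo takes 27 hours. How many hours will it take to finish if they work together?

With two workers the combined time is the product over the sum: 24·27/(24+27) = 648/51 = 216/17 hours.

216/17 hours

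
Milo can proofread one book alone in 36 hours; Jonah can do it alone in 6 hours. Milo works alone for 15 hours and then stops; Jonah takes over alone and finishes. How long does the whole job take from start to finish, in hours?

37/2 hours

In 15 hours Milo does 15/36 = 5/12 of the job, leaving 7/12.
Jonah works at 1/6 per hour, so finishing takes 7/12 ÷ 1/6 = 7/2 hours.
Total time = 15 + 7/2 = 37/2 hours.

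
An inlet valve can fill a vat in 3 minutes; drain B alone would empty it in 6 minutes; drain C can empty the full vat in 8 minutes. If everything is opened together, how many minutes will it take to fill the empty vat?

24 minutes

Net rate = 1/3 − 1/6 − 1/8 = (8 − 4 − 3)/24 = 1/24 per minute.
Filling time = 1 ÷ (1/24) = 24 minutes.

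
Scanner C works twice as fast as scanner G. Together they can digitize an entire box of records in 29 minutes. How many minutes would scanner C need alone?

87/2 minutes

Let scanner G's rate be r; then scanner C's rate is 2r, so together (2 + 1)r = 3r = 1/29.
Thus r = 1/87 per minute.
Scanner G alone: 87 minutes; scanner C alone: 87/2 minutes.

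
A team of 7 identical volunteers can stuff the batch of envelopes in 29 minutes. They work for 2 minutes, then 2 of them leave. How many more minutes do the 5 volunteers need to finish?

189/5 minutes

One volunteer does 1/203 of the job per minute.
After 2 minutes with 7 volunteers, 2/29 is done (27/29 left).
With 5 volunteers the rate is 5/203, so the rest takes 27/29 ÷ 5/203 = 189/5 minutes.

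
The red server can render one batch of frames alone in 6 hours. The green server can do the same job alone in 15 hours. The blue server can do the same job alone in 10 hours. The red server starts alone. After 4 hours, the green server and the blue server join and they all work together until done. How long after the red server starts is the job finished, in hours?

In the first 4 hours the red server alone does 4/6 = 2/3 of the job, leaving 1/3.
Once everyone is working, combined rate: 1/6 + 1/15 + 1/10 = (5 + 2 + 3)/30 = 10/30 = 1/3 per hour.
Remaining 1/3 at 1/3 per hour takes 1 hour.
Total from the start = 4 + 1 = 5 hours.

5 hours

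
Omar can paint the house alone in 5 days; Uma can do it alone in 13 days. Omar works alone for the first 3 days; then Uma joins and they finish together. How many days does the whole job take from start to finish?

40/9 days

In 3 days Omar does 3/5 of the job, leaving 2/5.
Omar and Uma together work at 18/65 per day, so finishing takes 2/5 ÷ 18/65 = 13/9 days.
Total time = 3 + 13/9 = 40/9 days.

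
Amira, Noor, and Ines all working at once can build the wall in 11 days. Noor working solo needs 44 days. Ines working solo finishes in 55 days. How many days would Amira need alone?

20 days

Combined rate is 1/11 per day.
Known contribution: 1/44 + 1/55 = (5 + 4)/220 = 9/220 per day.
So Amira's rate is 1/11 − 9/220 = 1/20, meaning 20 days alone.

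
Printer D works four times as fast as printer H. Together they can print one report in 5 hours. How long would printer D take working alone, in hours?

25/4 hours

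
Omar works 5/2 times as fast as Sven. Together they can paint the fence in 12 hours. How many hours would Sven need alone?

42 hours

Let Sven's rate be r; then Omar's rate is (5/2)r, so together (5/2 + 1)r = (7/2)r = 1/12.
Thus r = 1/42 per hour.
Sven alone: 42 hours; Omar alone: 84/5 hours.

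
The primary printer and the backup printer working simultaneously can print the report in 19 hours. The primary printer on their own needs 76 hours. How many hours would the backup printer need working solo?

76/3 hours

Combined rate is 1/19 per hour.
Known contribution: 1/76 per hour.
So the backup printer's rate is 1/19 − 1/76 = 3/76, meaning 76/3 hours alone.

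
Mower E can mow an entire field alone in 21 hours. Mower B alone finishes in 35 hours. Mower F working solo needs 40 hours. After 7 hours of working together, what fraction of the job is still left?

7/24

Combined rate: 1/21 + 1/35 + 1/40 = (40 + 24 + 21)/840 = 85/840 = 17/168 per hour.
In 7 hours they complete 7·17/168 = 17/24 of the job.
So 7/24 remains.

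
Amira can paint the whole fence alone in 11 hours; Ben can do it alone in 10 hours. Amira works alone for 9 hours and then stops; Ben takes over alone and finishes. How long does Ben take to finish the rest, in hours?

20/11 hours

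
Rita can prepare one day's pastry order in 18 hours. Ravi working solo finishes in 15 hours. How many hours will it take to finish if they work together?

With two workers the combined time is the product over the sum: 18·15/(18+15) = 270/33 = 90/11 hours.

90/11 hours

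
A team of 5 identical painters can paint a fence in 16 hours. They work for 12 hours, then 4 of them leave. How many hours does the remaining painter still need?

One painter does 1/80 of the job per hour.
After 12 hours with 5 painters, 3/4 is done (1/4 left).
With 1 painter the rate is 1/80, so the rest takes 1/4 ÷ 1/80 = 20 hours.

20 hours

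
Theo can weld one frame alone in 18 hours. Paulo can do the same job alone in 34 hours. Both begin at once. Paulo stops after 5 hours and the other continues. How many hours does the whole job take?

261/17 hours

In the first 5 hours the combined rate is 13/153, so 65/153 of the job is done, leaving 88/153.
After Paulo leaves the rate is 1/18 per hour; the remaining 88/153 takes 176/17 hours.
Total = 5 + 176/17 = 261/17 hours.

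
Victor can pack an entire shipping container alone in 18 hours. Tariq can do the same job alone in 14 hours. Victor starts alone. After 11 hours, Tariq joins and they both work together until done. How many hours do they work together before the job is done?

49/16 hours

In the first 11 hours Victor alone does 11/18 of the job, leaving 7/18.
Once everyone is working, combined rate: 1/18 + 1/14 = (7 + 9)/126 = 16/126 = 8/63 per hour.
Remaining 7/18 at 8/63 per hour takes 49/16 hours.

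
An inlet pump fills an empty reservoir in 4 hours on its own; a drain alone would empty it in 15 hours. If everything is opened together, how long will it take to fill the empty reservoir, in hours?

60/11 hours

Net rate = 1/4 − 1/15 = (15 − 4)/60 = 11/60 per hour.
Filling time = 1 ÷ (11/60) = 60/11 hours.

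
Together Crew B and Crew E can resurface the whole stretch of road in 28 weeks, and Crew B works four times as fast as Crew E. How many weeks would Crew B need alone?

Let Crew E's rate be r; then Crew B's rate is 4r, so together (4 + 1)r = 5r = 1/28.
Thus r = 1/140 per week.
Crew E alone: 140 weeks; Crew B alone: 35 weeks.

35 weeks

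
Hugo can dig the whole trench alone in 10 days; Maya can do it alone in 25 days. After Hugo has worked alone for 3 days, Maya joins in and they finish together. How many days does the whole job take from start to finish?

8 days

In 3 days Hugo does 3/10 of the job, leaving 7/10.
Hugo and Maya together work at 7/50 per day, so finishing takes 7/10 ÷ 7/50 = 5 days.
Total time = 3 + 5 = 8 days.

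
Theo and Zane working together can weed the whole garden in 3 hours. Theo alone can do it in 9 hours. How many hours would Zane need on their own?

9/2 hours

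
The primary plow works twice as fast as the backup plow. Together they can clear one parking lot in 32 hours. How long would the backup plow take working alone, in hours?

Let the backup plow's rate be r; then the primary plow's rate is 2r, so together (2 + 1)r = 3r = 1/32.
Thus r = 1/96 per hour.
The backup plow alone: 96 hours; the primary plow alone: 48 hours.

96 hours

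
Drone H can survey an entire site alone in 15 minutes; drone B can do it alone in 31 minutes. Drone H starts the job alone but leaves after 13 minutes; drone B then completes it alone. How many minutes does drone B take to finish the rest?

62/15 minutes

In 13 minutes drone H does 13/15 of the job, leaving 2/15.
Drone B works at 1/31 per minute, so finishing takes 2/15 ÷ 1/31 = 62/15 minutes.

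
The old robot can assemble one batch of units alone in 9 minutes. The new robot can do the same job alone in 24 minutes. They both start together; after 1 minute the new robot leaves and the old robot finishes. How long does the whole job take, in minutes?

69/8 minutes

In the first 1 minute the combined rate is 11/72, so 11/72 of the job is done, leaving 61/72.
After the new robot leaves the rate is 1/9 per minute; the remaining 61/72 takes 61/8 minutes.
Total = 1 + 61/8 = 69/8 minutes.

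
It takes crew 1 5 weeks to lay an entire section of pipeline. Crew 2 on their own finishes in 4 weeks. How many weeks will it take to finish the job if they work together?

20/9 weeks

Combined rate: 1/5 + 1/4 = (4 + 5)/20 = 9/20 per week.
Time = 1 ÷ (9/20) = 20/9 weeks.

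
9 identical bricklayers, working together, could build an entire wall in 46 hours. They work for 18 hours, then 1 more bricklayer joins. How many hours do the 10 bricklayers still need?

126/5 hours

One bricklayer does 1/414 of the job per hour.
After 18 hours with 9 bricklayers, 9/23 is done (14/23 left).
With 10 bricklayers the rate is 10/414 = 5/207, so the rest takes 14/23 ÷ 5/207 = 126/5 hours.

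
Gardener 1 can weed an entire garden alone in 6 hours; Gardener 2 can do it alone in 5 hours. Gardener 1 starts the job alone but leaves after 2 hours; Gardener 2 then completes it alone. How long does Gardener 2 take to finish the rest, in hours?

10/3 hours

In 2 hours Gardener 1 does 2/6 = 1/3 of the job, leaving 2/3.
Gardener 2 works at 1/5 per hour, so finishing takes 2/3 ÷ 1/5 = 10/3 hours.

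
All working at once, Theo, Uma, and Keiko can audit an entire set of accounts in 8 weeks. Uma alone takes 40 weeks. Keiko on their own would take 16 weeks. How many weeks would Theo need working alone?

80/3 weeks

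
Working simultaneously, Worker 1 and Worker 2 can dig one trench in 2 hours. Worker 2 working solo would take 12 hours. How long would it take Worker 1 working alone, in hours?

Combined rate is 1/2 per hour.
Known contribution: 1/12 per hour.
So Worker 1's rate is 1/2 − 1/12 = 5/12, meaning 12/5 hours alone.

12/5 hours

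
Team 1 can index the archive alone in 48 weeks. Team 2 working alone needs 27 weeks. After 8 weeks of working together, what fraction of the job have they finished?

Combined rate: 1/48 + 1/27 = (9 + 16)/432 = 25/432 per week.
In 8 weeks they complete 8·25/432 = 25/54 of the job.

25/54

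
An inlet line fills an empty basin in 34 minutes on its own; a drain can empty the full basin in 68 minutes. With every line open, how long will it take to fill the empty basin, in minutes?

68 minutes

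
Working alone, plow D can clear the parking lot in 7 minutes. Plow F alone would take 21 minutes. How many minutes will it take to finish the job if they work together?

21/4 minutes

With two workers the combined time is the product over the sum: 7·21/(7+21) = 147/28 = 21/4 minutes.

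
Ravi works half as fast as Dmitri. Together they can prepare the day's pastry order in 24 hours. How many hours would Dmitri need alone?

36 hours

Let Dmitri's rate be r; then Ravi's rate is (1/2)r, so together (1/2 + 1)r = (3/2)r = 1/24.
Thus r = 1/36 per hour.
Dmitri alone: 36 hours; Ravi alone: 72 hours.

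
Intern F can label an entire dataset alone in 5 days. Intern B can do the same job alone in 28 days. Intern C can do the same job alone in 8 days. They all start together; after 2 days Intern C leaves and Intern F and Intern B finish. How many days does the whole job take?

In the first 2 days the combined rate is 101/280, so 101/140 of the job is done, leaving 39/140.
After Intern C leaves the rate is 33/140 per day; the remaining 39/140 takes 13/11 days.
Total = 2 + 13/11 = 35/11 days.

35/11 days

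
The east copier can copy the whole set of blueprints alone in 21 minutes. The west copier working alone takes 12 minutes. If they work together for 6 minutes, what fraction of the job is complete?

Combined rate: 1/21 + 1/12 = (4 + 7)/84 = 11/84 per minute.
In 6 minutes they complete 6·11/84 = 11/14 of the job.

11/14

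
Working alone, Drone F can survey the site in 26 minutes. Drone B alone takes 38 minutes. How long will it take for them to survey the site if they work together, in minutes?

247/16 minutes

Combined rate: 1/26 + 1/38 = (19 + 13)/494 = 32/494 = 16/247 per minute.
Time = 1 ÷ (16/247) = 247/16 minutes.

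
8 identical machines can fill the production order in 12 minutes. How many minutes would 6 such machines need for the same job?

Total work is 8·12 = 96 machine-minutes.
With 6 machines: 96/6 = 16 minutes.

16 minutes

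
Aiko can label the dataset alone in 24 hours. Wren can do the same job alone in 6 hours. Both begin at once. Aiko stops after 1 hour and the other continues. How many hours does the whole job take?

23/4 hours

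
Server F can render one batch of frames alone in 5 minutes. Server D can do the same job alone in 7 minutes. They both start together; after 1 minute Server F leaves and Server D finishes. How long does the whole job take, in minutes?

28/5 minutes

In the first 1 minute the combined rate is 12/35, so 12/35 of the job is done, leaving 23/35.
After Server F leaves the rate is 1/7 per minute; the remaining 23/35 takes 23/5 minutes.
Total = 1 + 23/5 = 28/5 minutes.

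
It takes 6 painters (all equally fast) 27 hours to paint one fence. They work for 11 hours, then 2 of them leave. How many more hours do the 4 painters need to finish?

24 hours

One painter does 1/162 of the job per hour.
After 11 hours with 6 painters, 11/27 is done (16/27 left).
With 4 painters the rate is 4/162 = 2/81, so the rest takes 16/27 ÷ 2/81 = 24 hours.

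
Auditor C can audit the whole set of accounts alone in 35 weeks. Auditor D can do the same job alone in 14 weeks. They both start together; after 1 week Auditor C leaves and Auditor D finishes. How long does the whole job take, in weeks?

68/5 weeks

In the first 1 week the combined rate is 1/10, so 1/10 of the job is done, leaving 9/10.
After Auditor C leaves the rate is 1/14 per week; the remaining 9/10 takes 63/5 weeks.
Total = 1 + 63/5 = 68/5 weeks.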